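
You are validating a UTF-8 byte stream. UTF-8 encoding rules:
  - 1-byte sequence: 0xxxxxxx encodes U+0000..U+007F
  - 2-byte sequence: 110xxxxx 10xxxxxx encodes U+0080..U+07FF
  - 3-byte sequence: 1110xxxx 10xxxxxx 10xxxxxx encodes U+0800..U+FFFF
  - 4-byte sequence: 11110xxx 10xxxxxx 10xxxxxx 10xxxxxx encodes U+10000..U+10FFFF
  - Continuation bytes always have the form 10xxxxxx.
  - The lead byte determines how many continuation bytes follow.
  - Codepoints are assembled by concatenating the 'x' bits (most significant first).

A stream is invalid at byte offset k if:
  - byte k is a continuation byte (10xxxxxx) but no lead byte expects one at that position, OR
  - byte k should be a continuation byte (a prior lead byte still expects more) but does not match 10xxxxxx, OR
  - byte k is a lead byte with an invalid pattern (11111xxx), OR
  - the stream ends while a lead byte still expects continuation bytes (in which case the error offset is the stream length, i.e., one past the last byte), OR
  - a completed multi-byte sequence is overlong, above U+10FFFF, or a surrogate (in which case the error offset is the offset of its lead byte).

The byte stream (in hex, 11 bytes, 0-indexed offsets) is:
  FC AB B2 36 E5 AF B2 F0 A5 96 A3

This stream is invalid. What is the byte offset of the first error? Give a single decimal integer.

Byte[0]=FC: INVALID lead byte (not 0xxx/110x/1110/11110)

Answer: 0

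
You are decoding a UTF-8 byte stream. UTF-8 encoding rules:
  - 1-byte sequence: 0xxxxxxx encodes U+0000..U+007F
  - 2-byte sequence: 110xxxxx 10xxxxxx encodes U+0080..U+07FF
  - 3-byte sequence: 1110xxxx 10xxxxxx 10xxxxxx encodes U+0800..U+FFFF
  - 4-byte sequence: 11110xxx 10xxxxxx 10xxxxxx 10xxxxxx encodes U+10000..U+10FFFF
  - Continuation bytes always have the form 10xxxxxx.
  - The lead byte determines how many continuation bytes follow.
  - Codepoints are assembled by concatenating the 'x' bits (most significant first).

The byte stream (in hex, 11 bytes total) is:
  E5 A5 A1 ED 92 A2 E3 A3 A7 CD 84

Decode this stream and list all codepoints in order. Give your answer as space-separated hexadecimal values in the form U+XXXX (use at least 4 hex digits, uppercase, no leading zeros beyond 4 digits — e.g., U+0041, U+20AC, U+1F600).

Byte[0]=E5: 3-byte lead, need 2 cont bytes. acc=0x5
Byte[1]=A5: continuation. acc=(acc<<6)|0x25=0x165
Byte[2]=A1: continuation. acc=(acc<<6)|0x21=0x5961
Completed: cp=U+5961 (starts at byte 0)
Byte[3]=ED: 3-byte lead, need 2 cont bytes. acc=0xD
Byte[4]=92: continuation. acc=(acc<<6)|0x12=0x352
Byte[5]=A2: continuation. acc=(acc<<6)|0x22=0xD4A2
Completed: cp=U+D4A2 (starts at byte 3)
Byte[6]=E3: 3-byte lead, need 2 cont bytes. acc=0x3
Byte[7]=A3: continuation. acc=(acc<<6)|0x23=0xE3
Byte[8]=A7: continuation. acc=(acc<<6)|0x27=0x38E7
Completed: cp=U+38E7 (starts at byte 6)
Byte[9]=CD: 2-byte lead, need 1 cont bytes. acc=0xD
Byte[10]=84: continuation. acc=(acc<<6)|0x04=0x344
Completed: cp=U+0344 (starts at byte 9)

Answer: U+5961 U+D4A2 U+38E7 U+0344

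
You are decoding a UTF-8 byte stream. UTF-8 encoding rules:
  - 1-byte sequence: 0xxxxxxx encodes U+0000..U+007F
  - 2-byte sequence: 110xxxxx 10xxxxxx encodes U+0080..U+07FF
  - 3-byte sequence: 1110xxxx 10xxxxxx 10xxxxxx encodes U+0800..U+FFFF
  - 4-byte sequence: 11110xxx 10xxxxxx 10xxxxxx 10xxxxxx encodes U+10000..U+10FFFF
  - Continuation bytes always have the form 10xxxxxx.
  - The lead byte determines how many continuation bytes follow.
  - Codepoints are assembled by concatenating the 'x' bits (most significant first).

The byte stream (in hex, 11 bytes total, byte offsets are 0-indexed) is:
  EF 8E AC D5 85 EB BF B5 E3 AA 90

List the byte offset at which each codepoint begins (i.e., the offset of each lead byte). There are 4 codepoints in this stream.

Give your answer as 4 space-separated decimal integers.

Byte[0]=EF: 3-byte lead, need 2 cont bytes. acc=0xF
Byte[1]=8E: continuation. acc=(acc<<6)|0x0E=0x3CE
Byte[2]=AC: continuation. acc=(acc<<6)|0x2C=0xF3AC
Completed: cp=U+F3AC (starts at byte 0)
Byte[3]=D5: 2-byte lead, need 1 cont bytes. acc=0x15
Byte[4]=85: continuation. acc=(acc<<6)|0x05=0x545
Completed: cp=U+0545 (starts at byte 3)
Byte[5]=EB: 3-byte lead, need 2 cont bytes. acc=0xB
Byte[6]=BF: continuation. acc=(acc<<6)|0x3F=0x2FF
Byte[7]=B5: continuation. acc=(acc<<6)|0x35=0xBFF5
Completed: cp=U+BFF5 (starts at byte 5)
Byte[8]=E3: 3-byte lead, need 2 cont bytes. acc=0x3
Byte[9]=AA: continuation. acc=(acc<<6)|0x2A=0xEA
Byte[10]=90: continuation. acc=(acc<<6)|0x10=0x3A90
Completed: cp=U+3A90 (starts at byte 8)

Answer: 0 3 5 8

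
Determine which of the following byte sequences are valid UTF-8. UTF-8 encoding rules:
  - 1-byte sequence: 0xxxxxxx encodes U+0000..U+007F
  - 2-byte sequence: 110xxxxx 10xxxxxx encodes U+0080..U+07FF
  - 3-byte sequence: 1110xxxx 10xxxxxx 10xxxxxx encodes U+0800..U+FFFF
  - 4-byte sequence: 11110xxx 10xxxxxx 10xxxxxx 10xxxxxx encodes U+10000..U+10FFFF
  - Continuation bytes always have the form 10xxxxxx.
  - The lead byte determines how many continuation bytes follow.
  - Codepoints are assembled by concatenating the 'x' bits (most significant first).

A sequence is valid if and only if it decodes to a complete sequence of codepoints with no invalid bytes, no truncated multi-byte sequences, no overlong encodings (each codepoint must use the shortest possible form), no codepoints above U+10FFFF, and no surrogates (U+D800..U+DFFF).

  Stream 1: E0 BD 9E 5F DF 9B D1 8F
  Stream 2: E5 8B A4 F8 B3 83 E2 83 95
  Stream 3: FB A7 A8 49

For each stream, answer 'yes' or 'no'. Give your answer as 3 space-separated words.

Stream 1: decodes cleanly. VALID
Stream 2: error at byte offset 3. INVALID
Stream 3: error at byte offset 0. INVALID

Answer: yes no no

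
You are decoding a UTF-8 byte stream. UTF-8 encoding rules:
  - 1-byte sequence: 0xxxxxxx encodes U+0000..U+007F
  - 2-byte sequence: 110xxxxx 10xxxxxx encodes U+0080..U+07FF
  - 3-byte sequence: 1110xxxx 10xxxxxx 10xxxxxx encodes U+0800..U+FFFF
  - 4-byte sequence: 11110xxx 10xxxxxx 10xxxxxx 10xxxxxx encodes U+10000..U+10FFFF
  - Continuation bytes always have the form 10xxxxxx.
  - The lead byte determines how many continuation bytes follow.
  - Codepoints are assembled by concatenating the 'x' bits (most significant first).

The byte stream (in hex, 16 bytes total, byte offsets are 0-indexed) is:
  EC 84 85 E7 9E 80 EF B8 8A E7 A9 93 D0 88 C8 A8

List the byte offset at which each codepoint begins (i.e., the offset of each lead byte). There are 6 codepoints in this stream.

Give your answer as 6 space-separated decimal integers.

Byte[0]=EC: 3-byte lead, need 2 cont bytes. acc=0xC
Byte[1]=84: continuation. acc=(acc<<6)|0x04=0x304
Byte[2]=85: continuation. acc=(acc<<6)|0x05=0xC105
Completed: cp=U+C105 (starts at byte 0)
Byte[3]=E7: 3-byte lead, need 2 cont bytes. acc=0x7
Byte[4]=9E: continuation. acc=(acc<<6)|0x1E=0x1DE
Byte[5]=80: continuation. acc=(acc<<6)|0x00=0x7780
Completed: cp=U+7780 (starts at byte 3)
Byte[6]=EF: 3-byte lead, need 2 cont bytes. acc=0xF
Byte[7]=B8: continuation. acc=(acc<<6)|0x38=0x3F8
Byte[8]=8A: continuation. acc=(acc<<6)|0x0A=0xFE0A
Completed: cp=U+FE0A (starts at byte 6)
Byte[9]=E7: 3-byte lead, need 2 cont bytes. acc=0x7
Byte[10]=A9: continuation. acc=(acc<<6)|0x29=0x1E9
Byte[11]=93: continuation. acc=(acc<<6)|0x13=0x7A53
Completed: cp=U+7A53 (starts at byte 9)
Byte[12]=D0: 2-byte lead, need 1 cont bytes. acc=0x10
Byte[13]=88: continuation. acc=(acc<<6)|0x08=0x408
Completed: cp=U+0408 (starts at byte 12)
Byte[14]=C8: 2-byte lead, need 1 cont bytes. acc=0x8
Byte[15]=A8: continuation. acc=(acc<<6)|0x28=0x228
Completed: cp=U+0228 (starts at byte 14)

Answer: 0 3 6 9 12 14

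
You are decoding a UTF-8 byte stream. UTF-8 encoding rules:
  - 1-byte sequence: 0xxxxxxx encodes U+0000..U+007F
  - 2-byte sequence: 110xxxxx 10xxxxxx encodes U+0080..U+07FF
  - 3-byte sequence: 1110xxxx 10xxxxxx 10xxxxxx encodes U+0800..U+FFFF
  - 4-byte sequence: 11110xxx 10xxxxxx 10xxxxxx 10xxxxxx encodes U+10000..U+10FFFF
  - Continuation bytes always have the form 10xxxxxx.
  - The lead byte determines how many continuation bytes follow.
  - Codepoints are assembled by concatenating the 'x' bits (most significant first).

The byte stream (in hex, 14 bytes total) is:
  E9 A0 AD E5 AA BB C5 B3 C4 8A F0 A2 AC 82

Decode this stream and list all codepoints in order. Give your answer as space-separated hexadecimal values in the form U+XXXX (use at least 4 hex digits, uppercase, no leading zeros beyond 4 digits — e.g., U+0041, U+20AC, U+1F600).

Byte[0]=E9: 3-byte lead, need 2 cont bytes. acc=0x9
Byte[1]=A0: continuation. acc=(acc<<6)|0x20=0x260
Byte[2]=AD: continuation. acc=(acc<<6)|0x2D=0x982D
Completed: cp=U+982D (starts at byte 0)
Byte[3]=E5: 3-byte lead, need 2 cont bytes. acc=0x5
Byte[4]=AA: continuation. acc=(acc<<6)|0x2A=0x16A
Byte[5]=BB: continuation. acc=(acc<<6)|0x3B=0x5ABB
Completed: cp=U+5ABB (starts at byte 3)
Byte[6]=C5: 2-byte lead, need 1 cont bytes. acc=0x5
Byte[7]=B3: continuation. acc=(acc<<6)|0x33=0x173
Completed: cp=U+0173 (starts at byte 6)
Byte[8]=C4: 2-byte lead, need 1 cont bytes. acc=0x4
Byte[9]=8A: continuation. acc=(acc<<6)|0x0A=0x10A
Completed: cp=U+010A (starts at byte 8)
Byte[10]=F0: 4-byte lead, need 3 cont bytes. acc=0x0
Byte[11]=A2: continuation. acc=(acc<<6)|0x22=0x22
Byte[12]=AC: continuation. acc=(acc<<6)|0x2C=0x8AC
Byte[13]=82: continuation. acc=(acc<<6)|0x02=0x22B02
Completed: cp=U+22B02 (starts at byte 10)

Answer: U+982D U+5ABB U+0173 U+010A U+22B02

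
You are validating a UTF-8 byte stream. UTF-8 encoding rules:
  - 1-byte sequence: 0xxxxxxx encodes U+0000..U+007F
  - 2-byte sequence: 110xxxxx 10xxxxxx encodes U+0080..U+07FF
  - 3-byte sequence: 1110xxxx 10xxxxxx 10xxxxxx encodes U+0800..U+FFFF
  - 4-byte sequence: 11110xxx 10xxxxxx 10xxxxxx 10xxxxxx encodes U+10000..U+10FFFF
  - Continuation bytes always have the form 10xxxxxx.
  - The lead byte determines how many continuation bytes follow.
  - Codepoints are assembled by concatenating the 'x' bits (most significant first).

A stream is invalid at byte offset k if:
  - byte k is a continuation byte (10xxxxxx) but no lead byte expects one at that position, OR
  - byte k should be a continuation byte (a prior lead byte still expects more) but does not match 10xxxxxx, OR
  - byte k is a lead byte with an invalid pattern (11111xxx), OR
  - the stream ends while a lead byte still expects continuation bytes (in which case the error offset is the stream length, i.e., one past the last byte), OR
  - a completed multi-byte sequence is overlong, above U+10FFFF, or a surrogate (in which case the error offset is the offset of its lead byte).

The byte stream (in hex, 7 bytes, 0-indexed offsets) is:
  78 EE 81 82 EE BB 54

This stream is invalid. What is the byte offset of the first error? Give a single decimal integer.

Byte[0]=78: 1-byte ASCII. cp=U+0078
Byte[1]=EE: 3-byte lead, need 2 cont bytes. acc=0xE
Byte[2]=81: continuation. acc=(acc<<6)|0x01=0x381
Byte[3]=82: continuation. acc=(acc<<6)|0x02=0xE042
Completed: cp=U+E042 (starts at byte 1)
Byte[4]=EE: 3-byte lead, need 2 cont bytes. acc=0xE
Byte[5]=BB: continuation. acc=(acc<<6)|0x3B=0x3BB
Byte[6]=54: expected 10xxxxxx continuation. INVALID

Answer: 6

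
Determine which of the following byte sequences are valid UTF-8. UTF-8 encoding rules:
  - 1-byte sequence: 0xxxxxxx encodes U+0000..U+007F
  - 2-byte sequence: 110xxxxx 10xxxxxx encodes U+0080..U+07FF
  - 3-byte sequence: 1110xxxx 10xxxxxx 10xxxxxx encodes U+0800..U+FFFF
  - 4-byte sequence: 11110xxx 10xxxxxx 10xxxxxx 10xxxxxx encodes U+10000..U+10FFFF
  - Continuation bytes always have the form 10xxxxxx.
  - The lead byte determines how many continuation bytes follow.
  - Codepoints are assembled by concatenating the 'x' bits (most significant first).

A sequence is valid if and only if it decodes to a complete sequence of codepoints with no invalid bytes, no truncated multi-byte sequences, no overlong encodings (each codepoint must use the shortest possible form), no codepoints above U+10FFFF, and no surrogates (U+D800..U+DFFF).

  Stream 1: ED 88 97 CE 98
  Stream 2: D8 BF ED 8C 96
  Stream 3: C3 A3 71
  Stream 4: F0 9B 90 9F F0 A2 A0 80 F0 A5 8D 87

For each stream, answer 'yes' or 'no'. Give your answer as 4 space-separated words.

Stream 1: decodes cleanly. VALID
Stream 2: decodes cleanly. VALID
Stream 3: decodes cleanly. VALID
Stream 4: decodes cleanly. VALID

Answer: yes yes yes yes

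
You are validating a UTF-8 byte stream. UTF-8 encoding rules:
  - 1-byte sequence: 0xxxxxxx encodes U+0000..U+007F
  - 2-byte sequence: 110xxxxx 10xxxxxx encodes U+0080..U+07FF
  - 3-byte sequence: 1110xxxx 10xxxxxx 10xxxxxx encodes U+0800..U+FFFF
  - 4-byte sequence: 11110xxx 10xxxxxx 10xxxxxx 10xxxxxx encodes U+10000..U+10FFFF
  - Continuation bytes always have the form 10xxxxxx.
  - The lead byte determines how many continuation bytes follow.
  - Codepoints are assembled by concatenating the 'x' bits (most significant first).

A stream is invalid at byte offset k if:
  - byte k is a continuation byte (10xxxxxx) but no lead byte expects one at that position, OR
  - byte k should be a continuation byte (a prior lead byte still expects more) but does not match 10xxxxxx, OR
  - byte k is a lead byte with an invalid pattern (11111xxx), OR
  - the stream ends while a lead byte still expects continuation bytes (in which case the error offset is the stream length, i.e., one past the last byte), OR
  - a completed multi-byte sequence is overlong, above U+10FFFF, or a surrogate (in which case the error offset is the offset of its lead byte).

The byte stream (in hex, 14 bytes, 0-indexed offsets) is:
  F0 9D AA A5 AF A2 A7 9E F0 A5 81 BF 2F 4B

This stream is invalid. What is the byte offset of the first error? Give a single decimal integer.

Byte[0]=F0: 4-byte lead, need 3 cont bytes. acc=0x0
Byte[1]=9D: continuation. acc=(acc<<6)|0x1D=0x1D
Byte[2]=AA: continuation. acc=(acc<<6)|0x2A=0x76A
Byte[3]=A5: continuation. acc=(acc<<6)|0x25=0x1DAA5
Completed: cp=U+1DAA5 (starts at byte 0)
Byte[4]=AF: INVALID lead byte (not 0xxx/110x/1110/11110)

Answer: 4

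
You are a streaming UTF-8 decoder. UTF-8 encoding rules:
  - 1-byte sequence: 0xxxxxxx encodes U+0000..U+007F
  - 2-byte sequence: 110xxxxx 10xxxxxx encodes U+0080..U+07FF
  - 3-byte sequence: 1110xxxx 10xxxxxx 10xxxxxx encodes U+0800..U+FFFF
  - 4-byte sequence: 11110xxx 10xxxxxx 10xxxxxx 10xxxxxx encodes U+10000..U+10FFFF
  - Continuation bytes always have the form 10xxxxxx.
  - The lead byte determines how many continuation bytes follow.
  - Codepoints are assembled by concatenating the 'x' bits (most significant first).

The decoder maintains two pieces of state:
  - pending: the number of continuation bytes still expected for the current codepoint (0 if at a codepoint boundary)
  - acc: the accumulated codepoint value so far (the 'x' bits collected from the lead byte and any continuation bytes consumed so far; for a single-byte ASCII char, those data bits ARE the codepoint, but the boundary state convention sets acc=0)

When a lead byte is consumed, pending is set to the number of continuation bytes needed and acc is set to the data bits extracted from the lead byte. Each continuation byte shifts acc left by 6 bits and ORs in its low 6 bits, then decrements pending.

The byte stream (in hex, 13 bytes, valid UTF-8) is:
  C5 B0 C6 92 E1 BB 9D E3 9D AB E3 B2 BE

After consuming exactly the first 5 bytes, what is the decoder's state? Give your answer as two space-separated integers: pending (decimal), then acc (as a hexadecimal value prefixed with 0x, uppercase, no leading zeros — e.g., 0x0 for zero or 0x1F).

Answer: 2 0x1

Derivation:
Byte[0]=C5: 2-byte lead. pending=1, acc=0x5
Byte[1]=B0: continuation. acc=(acc<<6)|0x30=0x170, pending=0
Byte[2]=C6: 2-byte lead. pending=1, acc=0x6
Byte[3]=92: continuation. acc=(acc<<6)|0x12=0x192, pending=0
Byte[4]=E1: 3-byte lead. pending=2, acc=0x1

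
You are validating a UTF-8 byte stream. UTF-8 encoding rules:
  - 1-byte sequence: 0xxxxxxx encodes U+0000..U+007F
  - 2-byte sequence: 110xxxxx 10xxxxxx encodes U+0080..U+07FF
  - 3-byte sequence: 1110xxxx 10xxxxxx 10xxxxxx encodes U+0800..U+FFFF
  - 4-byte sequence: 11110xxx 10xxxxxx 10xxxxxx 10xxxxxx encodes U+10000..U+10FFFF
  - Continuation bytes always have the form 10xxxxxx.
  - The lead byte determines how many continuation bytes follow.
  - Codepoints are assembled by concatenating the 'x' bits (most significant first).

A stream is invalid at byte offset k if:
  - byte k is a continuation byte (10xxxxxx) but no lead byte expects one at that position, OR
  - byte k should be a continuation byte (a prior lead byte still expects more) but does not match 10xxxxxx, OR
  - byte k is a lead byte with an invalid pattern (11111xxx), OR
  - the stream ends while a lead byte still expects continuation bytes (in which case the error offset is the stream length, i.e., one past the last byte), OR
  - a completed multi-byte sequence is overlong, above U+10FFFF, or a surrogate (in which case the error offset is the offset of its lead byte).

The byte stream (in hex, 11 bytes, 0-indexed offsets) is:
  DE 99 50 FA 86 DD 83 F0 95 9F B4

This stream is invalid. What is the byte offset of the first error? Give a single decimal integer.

Answer: 3

Derivation:
Byte[0]=DE: 2-byte lead, need 1 cont bytes. acc=0x1E
Byte[1]=99: continuation. acc=(acc<<6)|0x19=0x799
Completed: cp=U+0799 (starts at byte 0)
Byte[2]=50: 1-byte ASCII. cp=U+0050
Byte[3]=FA: INVALID lead byte (not 0xxx/110x/1110/11110)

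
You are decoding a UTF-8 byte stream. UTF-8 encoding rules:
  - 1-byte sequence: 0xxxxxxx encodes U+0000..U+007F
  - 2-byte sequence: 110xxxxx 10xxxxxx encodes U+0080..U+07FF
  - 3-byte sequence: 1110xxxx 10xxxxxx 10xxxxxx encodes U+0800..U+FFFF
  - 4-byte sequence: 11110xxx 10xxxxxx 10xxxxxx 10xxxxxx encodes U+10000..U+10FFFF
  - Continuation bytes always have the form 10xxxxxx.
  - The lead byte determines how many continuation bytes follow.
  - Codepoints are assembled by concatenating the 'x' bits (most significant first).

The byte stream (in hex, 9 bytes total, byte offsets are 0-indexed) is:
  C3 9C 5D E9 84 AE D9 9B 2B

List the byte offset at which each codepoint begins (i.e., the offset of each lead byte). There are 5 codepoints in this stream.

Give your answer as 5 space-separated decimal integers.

Byte[0]=C3: 2-byte lead, need 1 cont bytes. acc=0x3
Byte[1]=9C: continuation. acc=(acc<<6)|0x1C=0xDC
Completed: cp=U+00DC (starts at byte 0)
Byte[2]=5D: 1-byte ASCII. cp=U+005D
Byte[3]=E9: 3-byte lead, need 2 cont bytes. acc=0x9
Byte[4]=84: continuation. acc=(acc<<6)|0x04=0x244
Byte[5]=AE: continuation. acc=(acc<<6)|0x2E=0x912E
Completed: cp=U+912E (starts at byte 3)
Byte[6]=D9: 2-byte lead, need 1 cont bytes. acc=0x19
Byte[7]=9B: continuation. acc=(acc<<6)|0x1B=0x65B
Completed: cp=U+065B (starts at byte 6)
Byte[8]=2B: 1-byte ASCII. cp=U+002B

Answer: 0 2 3 6 8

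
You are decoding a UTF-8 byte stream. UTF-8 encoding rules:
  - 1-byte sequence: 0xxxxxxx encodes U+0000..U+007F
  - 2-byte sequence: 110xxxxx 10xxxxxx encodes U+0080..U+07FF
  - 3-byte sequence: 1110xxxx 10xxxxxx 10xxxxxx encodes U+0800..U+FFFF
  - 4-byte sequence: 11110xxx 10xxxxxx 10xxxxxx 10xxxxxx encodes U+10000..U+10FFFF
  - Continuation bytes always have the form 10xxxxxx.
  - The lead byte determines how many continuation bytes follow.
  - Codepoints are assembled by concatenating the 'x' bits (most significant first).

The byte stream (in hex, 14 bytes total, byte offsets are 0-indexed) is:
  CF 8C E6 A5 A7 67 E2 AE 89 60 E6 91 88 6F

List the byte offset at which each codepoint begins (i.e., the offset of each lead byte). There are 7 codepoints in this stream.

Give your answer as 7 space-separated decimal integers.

Byte[0]=CF: 2-byte lead, need 1 cont bytes. acc=0xF
Byte[1]=8C: continuation. acc=(acc<<6)|0x0C=0x3CC
Completed: cp=U+03CC (starts at byte 0)
Byte[2]=E6: 3-byte lead, need 2 cont bytes. acc=0x6
Byte[3]=A5: continuation. acc=(acc<<6)|0x25=0x1A5
Byte[4]=A7: continuation. acc=(acc<<6)|0x27=0x6967
Completed: cp=U+6967 (starts at byte 2)
Byte[5]=67: 1-byte ASCII. cp=U+0067
Byte[6]=E2: 3-byte lead, need 2 cont bytes. acc=0x2
Byte[7]=AE: continuation. acc=(acc<<6)|0x2E=0xAE
Byte[8]=89: continuation. acc=(acc<<6)|0x09=0x2B89
Completed: cp=U+2B89 (starts at byte 6)
Byte[9]=60: 1-byte ASCII. cp=U+0060
Byte[10]=E6: 3-byte lead, need 2 cont bytes. acc=0x6
Byte[11]=91: continuation. acc=(acc<<6)|0x11=0x191
Byte[12]=88: continuation. acc=(acc<<6)|0x08=0x6448
Completed: cp=U+6448 (starts at byte 10)
Byte[13]=6F: 1-byte ASCII. cp=U+006F

Answer: 0 2 5 6 9 10 13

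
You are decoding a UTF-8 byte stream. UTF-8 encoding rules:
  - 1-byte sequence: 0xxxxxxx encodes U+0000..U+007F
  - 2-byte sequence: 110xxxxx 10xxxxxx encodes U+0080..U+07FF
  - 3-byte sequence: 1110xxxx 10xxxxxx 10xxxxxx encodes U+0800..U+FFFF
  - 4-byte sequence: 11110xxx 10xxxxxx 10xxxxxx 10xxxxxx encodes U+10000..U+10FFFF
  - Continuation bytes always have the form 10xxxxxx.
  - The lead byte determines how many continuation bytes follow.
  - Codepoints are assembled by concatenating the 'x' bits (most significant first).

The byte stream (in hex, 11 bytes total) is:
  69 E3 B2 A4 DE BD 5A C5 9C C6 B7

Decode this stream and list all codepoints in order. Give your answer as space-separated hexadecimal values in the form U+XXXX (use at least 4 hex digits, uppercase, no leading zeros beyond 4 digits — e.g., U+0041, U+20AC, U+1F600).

Byte[0]=69: 1-byte ASCII. cp=U+0069
Byte[1]=E3: 3-byte lead, need 2 cont bytes. acc=0x3
Byte[2]=B2: continuation. acc=(acc<<6)|0x32=0xF2
Byte[3]=A4: continuation. acc=(acc<<6)|0x24=0x3CA4
Completed: cp=U+3CA4 (starts at byte 1)
Byte[4]=DE: 2-byte lead, need 1 cont bytes. acc=0x1E
Byte[5]=BD: continuation. acc=(acc<<6)|0x3D=0x7BD
Completed: cp=U+07BD (starts at byte 4)
Byte[6]=5A: 1-byte ASCII. cp=U+005A
Byte[7]=C5: 2-byte lead, need 1 cont bytes. acc=0x5
Byte[8]=9C: continuation. acc=(acc<<6)|0x1C=0x15C
Completed: cp=U+015C (starts at byte 7)
Byte[9]=C6: 2-byte lead, need 1 cont bytes. acc=0x6
Byte[10]=B7: continuation. acc=(acc<<6)|0x37=0x1B7
Completed: cp=U+01B7 (starts at byte 9)

Answer: U+0069 U+3CA4 U+07BD U+005A U+015C U+01B7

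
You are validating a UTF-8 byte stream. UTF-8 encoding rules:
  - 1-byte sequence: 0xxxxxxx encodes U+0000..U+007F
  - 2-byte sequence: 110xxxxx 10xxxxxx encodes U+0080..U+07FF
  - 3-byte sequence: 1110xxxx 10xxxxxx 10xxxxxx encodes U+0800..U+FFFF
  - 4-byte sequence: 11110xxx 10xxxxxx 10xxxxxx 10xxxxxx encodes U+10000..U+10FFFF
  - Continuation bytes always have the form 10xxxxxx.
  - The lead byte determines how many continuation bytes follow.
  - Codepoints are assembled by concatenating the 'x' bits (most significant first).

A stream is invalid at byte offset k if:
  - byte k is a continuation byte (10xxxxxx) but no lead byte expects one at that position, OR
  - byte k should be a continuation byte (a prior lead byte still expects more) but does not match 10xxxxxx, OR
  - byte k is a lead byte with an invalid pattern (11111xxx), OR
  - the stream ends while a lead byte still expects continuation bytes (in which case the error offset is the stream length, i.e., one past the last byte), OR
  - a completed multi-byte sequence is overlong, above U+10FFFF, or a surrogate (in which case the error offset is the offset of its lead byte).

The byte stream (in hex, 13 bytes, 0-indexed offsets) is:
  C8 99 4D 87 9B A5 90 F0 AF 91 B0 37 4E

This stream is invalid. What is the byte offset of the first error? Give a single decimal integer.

Byte[0]=C8: 2-byte lead, need 1 cont bytes. acc=0x8
Byte[1]=99: continuation. acc=(acc<<6)|0x19=0x219
Completed: cp=U+0219 (starts at byte 0)
Byte[2]=4D: 1-byte ASCII. cp=U+004D
Byte[3]=87: INVALID lead byte (not 0xxx/110x/1110/11110)

Answer: 3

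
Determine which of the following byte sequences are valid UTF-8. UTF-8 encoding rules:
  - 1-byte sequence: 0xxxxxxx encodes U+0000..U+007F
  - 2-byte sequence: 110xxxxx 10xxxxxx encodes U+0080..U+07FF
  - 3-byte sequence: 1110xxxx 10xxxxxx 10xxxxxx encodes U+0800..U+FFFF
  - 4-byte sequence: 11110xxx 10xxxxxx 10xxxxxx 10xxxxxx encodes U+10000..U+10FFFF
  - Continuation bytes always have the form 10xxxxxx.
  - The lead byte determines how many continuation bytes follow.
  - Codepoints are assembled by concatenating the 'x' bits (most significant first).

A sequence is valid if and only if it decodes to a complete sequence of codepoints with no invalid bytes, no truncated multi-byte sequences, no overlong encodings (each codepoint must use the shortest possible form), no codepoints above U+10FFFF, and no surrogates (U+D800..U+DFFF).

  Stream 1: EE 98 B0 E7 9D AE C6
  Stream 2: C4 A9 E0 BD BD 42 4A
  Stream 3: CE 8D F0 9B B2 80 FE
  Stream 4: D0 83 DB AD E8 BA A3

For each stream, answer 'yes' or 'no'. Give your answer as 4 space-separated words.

Answer: no yes no yes

Derivation:
Stream 1: error at byte offset 7. INVALID
Stream 2: decodes cleanly. VALID
Stream 3: error at byte offset 6. INVALID
Stream 4: decodes cleanly. VALID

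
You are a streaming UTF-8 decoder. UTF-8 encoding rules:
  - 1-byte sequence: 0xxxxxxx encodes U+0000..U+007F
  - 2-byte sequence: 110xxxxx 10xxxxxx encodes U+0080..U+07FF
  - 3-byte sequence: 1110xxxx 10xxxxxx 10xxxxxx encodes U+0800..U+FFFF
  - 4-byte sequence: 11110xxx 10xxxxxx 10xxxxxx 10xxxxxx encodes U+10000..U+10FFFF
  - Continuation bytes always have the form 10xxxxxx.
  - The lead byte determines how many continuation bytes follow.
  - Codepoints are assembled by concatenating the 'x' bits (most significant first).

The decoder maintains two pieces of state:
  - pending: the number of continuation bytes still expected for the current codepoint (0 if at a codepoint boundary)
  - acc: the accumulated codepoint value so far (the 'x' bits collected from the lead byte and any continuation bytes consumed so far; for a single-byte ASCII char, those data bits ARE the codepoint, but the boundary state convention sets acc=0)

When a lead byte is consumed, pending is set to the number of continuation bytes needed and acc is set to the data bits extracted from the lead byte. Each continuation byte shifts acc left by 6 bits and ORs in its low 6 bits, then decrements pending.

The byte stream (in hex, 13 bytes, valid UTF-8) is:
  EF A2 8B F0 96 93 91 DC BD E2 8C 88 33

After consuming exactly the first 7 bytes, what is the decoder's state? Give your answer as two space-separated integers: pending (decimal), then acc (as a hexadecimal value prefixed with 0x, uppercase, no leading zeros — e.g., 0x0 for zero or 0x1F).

Answer: 0 0x164D1

Derivation:
Byte[0]=EF: 3-byte lead. pending=2, acc=0xF
Byte[1]=A2: continuation. acc=(acc<<6)|0x22=0x3E2, pending=1
Byte[2]=8B: continuation. acc=(acc<<6)|0x0B=0xF88B, pending=0
Byte[3]=F0: 4-byte lead. pending=3, acc=0x0
Byte[4]=96: continuation. acc=(acc<<6)|0x16=0x16, pending=2
Byte[5]=93: continuation. acc=(acc<<6)|0x13=0x593, pending=1
Byte[6]=91: continuation. acc=(acc<<6)|0x11=0x164D1, pending=0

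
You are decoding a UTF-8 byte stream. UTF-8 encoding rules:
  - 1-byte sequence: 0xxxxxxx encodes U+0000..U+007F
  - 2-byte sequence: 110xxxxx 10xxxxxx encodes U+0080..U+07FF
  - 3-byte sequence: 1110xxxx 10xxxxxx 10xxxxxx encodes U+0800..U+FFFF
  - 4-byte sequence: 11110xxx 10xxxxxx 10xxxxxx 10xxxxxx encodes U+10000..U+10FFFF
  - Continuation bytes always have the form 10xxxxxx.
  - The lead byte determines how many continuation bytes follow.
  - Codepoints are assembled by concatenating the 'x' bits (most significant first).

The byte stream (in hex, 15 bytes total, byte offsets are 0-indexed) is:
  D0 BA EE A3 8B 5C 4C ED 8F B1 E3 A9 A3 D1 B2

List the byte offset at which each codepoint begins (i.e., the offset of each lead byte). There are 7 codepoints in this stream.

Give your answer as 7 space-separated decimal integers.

Byte[0]=D0: 2-byte lead, need 1 cont bytes. acc=0x10
Byte[1]=BA: continuation. acc=(acc<<6)|0x3A=0x43A
Completed: cp=U+043A (starts at byte 0)
Byte[2]=EE: 3-byte lead, need 2 cont bytes. acc=0xE
Byte[3]=A3: continuation. acc=(acc<<6)|0x23=0x3A3
Byte[4]=8B: continuation. acc=(acc<<6)|0x0B=0xE8CB
Completed: cp=U+E8CB (starts at byte 2)
Byte[5]=5C: 1-byte ASCII. cp=U+005C
Byte[6]=4C: 1-byte ASCII. cp=U+004C
Byte[7]=ED: 3-byte lead, need 2 cont bytes. acc=0xD
Byte[8]=8F: continuation. acc=(acc<<6)|0x0F=0x34F
Byte[9]=B1: continuation. acc=(acc<<6)|0x31=0xD3F1
Completed: cp=U+D3F1 (starts at byte 7)
Byte[10]=E3: 3-byte lead, need 2 cont bytes. acc=0x3
Byte[11]=A9: continuation. acc=(acc<<6)|0x29=0xE9
Byte[12]=A3: continuation. acc=(acc<<6)|0x23=0x3A63
Completed: cp=U+3A63 (starts at byte 10)
Byte[13]=D1: 2-byte lead, need 1 cont bytes. acc=0x11
Byte[14]=B2: continuation. acc=(acc<<6)|0x32=0x472
Completed: cp=U+0472 (starts at byte 13)

Answer: 0 2 5 6 7 10 13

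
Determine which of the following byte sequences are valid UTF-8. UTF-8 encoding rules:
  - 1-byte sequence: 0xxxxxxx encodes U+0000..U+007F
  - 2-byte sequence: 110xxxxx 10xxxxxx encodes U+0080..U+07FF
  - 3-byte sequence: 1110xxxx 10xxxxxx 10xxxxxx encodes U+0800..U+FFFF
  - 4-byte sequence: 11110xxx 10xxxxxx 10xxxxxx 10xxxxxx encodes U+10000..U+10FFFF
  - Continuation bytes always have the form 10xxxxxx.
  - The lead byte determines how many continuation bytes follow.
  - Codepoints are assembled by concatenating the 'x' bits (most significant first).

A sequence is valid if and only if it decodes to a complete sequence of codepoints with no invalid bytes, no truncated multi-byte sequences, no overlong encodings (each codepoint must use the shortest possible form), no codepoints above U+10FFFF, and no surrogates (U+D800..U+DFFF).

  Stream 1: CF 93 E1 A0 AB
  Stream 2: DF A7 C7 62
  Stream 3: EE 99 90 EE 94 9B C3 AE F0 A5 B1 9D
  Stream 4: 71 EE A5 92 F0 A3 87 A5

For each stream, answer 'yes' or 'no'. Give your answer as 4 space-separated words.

Stream 1: decodes cleanly. VALID
Stream 2: error at byte offset 3. INVALID
Stream 3: decodes cleanly. VALID
Stream 4: decodes cleanly. VALID

Answer: yes no yes yes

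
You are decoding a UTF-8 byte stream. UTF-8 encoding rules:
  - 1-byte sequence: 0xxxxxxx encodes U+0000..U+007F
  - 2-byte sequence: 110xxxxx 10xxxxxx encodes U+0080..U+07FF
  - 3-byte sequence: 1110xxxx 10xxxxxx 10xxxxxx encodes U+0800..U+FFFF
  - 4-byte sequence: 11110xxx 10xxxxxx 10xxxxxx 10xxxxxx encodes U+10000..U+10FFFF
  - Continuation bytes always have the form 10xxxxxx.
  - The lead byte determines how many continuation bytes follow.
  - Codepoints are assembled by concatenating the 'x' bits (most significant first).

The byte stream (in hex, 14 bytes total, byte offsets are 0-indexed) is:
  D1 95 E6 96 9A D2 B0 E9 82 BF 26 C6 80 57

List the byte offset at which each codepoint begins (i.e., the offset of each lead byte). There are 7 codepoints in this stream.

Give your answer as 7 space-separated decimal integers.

Answer: 0 2 5 7 10 11 13

Derivation:
Byte[0]=D1: 2-byte lead, need 1 cont bytes. acc=0x11
Byte[1]=95: continuation. acc=(acc<<6)|0x15=0x455
Completed: cp=U+0455 (starts at byte 0)
Byte[2]=E6: 3-byte lead, need 2 cont bytes. acc=0x6
Byte[3]=96: continuation. acc=(acc<<6)|0x16=0x196
Byte[4]=9A: continuation. acc=(acc<<6)|0x1A=0x659A
Completed: cp=U+659A (starts at byte 2)
Byte[5]=D2: 2-byte lead, need 1 cont bytes. acc=0x12
Byte[6]=B0: continuation. acc=(acc<<6)|0x30=0x4B0
Completed: cp=U+04B0 (starts at byte 5)
Byte[7]=E9: 3-byte lead, need 2 cont bytes. acc=0x9
Byte[8]=82: continuation. acc=(acc<<6)|0x02=0x242
Byte[9]=BF: continuation. acc=(acc<<6)|0x3F=0x90BF
Completed: cp=U+90BF (starts at byte 7)
Byte[10]=26: 1-byte ASCII. cp=U+0026
Byte[11]=C6: 2-byte lead, need 1 cont bytes. acc=0x6
Byte[12]=80: continuation. acc=(acc<<6)|0x00=0x180
Completed: cp=U+0180 (starts at byte 11)
Byte[13]=57: 1-byte ASCII. cp=U+0057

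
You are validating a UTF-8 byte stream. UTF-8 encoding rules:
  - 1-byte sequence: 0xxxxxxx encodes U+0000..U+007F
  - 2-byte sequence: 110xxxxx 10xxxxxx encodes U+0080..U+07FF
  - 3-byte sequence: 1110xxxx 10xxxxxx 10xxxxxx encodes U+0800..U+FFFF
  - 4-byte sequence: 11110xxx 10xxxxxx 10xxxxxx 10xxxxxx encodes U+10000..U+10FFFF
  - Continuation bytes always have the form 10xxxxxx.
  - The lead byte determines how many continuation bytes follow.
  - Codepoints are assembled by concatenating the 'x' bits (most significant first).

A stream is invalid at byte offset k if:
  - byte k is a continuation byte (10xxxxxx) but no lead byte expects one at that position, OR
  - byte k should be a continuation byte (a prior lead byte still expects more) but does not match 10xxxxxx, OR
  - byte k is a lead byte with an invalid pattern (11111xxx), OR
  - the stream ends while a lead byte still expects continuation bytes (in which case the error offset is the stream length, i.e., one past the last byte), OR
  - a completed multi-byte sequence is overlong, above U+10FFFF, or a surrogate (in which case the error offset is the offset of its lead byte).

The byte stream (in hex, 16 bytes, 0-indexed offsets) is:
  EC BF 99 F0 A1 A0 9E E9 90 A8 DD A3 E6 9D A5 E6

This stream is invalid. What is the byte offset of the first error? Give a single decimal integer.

Answer: 16

Derivation:
Byte[0]=EC: 3-byte lead, need 2 cont bytes. acc=0xC
Byte[1]=BF: continuation. acc=(acc<<6)|0x3F=0x33F
Byte[2]=99: continuation. acc=(acc<<6)|0x19=0xCFD9
Completed: cp=U+CFD9 (starts at byte 0)
Byte[3]=F0: 4-byte lead, need 3 cont bytes. acc=0x0
Byte[4]=A1: continuation. acc=(acc<<6)|0x21=0x21
Byte[5]=A0: continuation. acc=(acc<<6)|0x20=0x860
Byte[6]=9E: continuation. acc=(acc<<6)|0x1E=0x2181E
Completed: cp=U+2181E (starts at byte 3)
Byte[7]=E9: 3-byte lead, need 2 cont bytes. acc=0x9
Byte[8]=90: continuation. acc=(acc<<6)|0x10=0x250
Byte[9]=A8: continuation. acc=(acc<<6)|0x28=0x9428
Completed: cp=U+9428 (starts at byte 7)
Byte[10]=DD: 2-byte lead, need 1 cont bytes. acc=0x1D
Byte[11]=A3: continuation. acc=(acc<<6)|0x23=0x763
Completed: cp=U+0763 (starts at byte 10)
Byte[12]=E6: 3-byte lead, need 2 cont bytes. acc=0x6
Byte[13]=9D: continuation. acc=(acc<<6)|0x1D=0x19D
Byte[14]=A5: continuation. acc=(acc<<6)|0x25=0x6765
Completed: cp=U+6765 (starts at byte 12)
Byte[15]=E6: 3-byte lead, need 2 cont bytes. acc=0x6
Byte[16]: stream ended, expected continuation. INVALID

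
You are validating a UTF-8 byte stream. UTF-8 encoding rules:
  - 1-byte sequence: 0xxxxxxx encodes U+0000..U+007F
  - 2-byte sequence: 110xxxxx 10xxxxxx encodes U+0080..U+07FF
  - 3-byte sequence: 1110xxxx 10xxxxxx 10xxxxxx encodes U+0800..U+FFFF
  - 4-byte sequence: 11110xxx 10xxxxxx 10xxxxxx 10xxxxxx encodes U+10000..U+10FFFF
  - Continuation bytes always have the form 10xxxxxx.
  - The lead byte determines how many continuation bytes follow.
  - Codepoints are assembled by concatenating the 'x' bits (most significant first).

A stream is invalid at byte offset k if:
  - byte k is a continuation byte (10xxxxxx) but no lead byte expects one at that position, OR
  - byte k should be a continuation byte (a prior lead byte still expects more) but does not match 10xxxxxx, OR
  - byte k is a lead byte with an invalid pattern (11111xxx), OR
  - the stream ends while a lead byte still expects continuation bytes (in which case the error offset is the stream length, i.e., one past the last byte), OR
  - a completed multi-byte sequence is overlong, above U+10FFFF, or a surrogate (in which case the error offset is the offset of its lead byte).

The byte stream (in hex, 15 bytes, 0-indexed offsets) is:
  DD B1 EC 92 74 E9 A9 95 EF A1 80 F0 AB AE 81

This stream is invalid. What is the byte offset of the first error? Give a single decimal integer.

Byte[0]=DD: 2-byte lead, need 1 cont bytes. acc=0x1D
Byte[1]=B1: continuation. acc=(acc<<6)|0x31=0x771
Completed: cp=U+0771 (starts at byte 0)
Byte[2]=EC: 3-byte lead, need 2 cont bytes. acc=0xC
Byte[3]=92: continuation. acc=(acc<<6)|0x12=0x312
Byte[4]=74: expected 10xxxxxx continuation. INVALID

Answer: 4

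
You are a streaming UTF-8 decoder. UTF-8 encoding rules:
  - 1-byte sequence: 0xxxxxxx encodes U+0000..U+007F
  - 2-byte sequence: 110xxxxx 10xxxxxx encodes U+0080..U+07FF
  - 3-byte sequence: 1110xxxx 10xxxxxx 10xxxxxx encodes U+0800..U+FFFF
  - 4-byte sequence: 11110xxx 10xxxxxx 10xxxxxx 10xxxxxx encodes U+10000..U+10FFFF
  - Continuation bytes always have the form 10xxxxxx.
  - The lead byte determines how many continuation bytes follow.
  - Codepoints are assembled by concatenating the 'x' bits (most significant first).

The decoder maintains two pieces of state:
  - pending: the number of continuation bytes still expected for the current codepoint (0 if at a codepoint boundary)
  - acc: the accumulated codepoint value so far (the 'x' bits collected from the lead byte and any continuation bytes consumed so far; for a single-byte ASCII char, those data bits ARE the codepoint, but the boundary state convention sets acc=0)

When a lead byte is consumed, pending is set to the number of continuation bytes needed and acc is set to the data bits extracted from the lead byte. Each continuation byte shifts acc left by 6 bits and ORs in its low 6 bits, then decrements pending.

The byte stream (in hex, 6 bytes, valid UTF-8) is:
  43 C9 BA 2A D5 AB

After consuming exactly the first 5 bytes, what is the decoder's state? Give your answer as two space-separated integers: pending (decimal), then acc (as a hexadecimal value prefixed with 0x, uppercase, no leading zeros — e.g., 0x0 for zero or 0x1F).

Answer: 1 0x15

Derivation:
Byte[0]=43: 1-byte. pending=0, acc=0x0
Byte[1]=C9: 2-byte lead. pending=1, acc=0x9
Byte[2]=BA: continuation. acc=(acc<<6)|0x3A=0x27A, pending=0
Byte[3]=2A: 1-byte. pending=0, acc=0x0
Byte[4]=D5: 2-byte lead. pending=1, acc=0x15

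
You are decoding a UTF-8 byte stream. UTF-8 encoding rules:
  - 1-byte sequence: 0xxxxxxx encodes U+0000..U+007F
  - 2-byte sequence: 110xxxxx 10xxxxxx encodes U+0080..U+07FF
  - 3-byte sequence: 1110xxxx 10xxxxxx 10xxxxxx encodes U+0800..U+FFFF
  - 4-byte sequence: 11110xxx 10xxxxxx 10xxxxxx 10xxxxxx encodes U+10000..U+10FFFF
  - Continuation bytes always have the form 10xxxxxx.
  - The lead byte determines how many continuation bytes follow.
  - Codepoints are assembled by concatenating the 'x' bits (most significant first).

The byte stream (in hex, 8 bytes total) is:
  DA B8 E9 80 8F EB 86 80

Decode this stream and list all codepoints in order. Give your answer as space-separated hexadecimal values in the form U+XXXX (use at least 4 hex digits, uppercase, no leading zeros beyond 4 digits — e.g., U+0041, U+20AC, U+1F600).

Answer: U+06B8 U+900F U+B180

Derivation:
Byte[0]=DA: 2-byte lead, need 1 cont bytes. acc=0x1A
Byte[1]=B8: continuation. acc=(acc<<6)|0x38=0x6B8
Completed: cp=U+06B8 (starts at byte 0)
Byte[2]=E9: 3-byte lead, need 2 cont bytes. acc=0x9
Byte[3]=80: continuation. acc=(acc<<6)|0x00=0x240
Byte[4]=8F: continuation. acc=(acc<<6)|0x0F=0x900F
Completed: cp=U+900F (starts at byte 2)
Byte[5]=EB: 3-byte lead, need 2 cont bytes. acc=0xB
Byte[6]=86: continuation. acc=(acc<<6)|0x06=0x2C6
Byte[7]=80: continuation. acc=(acc<<6)|0x00=0xB180
Completed: cp=U+B180 (starts at byte 5)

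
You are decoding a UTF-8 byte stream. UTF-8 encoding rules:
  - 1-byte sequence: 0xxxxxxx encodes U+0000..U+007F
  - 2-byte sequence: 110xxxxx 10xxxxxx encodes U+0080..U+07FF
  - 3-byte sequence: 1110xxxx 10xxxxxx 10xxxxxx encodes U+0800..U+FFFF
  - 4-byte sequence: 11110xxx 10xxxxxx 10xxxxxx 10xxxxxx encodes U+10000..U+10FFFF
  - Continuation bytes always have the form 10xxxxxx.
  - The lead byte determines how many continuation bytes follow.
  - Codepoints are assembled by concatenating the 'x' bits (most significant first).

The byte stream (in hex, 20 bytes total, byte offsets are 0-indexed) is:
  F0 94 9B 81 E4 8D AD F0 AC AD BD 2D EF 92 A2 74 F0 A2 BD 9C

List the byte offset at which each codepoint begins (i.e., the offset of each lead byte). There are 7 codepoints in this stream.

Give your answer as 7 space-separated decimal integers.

Answer: 0 4 7 11 12 15 16

Derivation:
Byte[0]=F0: 4-byte lead, need 3 cont bytes. acc=0x0
Byte[1]=94: continuation. acc=(acc<<6)|0x14=0x14
Byte[2]=9B: continuation. acc=(acc<<6)|0x1B=0x51B
Byte[3]=81: continuation. acc=(acc<<6)|0x01=0x146C1
Completed: cp=U+146C1 (starts at byte 0)
Byte[4]=E4: 3-byte lead, need 2 cont bytes. acc=0x4
Byte[5]=8D: continuation. acc=(acc<<6)|0x0D=0x10D
Byte[6]=AD: continuation. acc=(acc<<6)|0x2D=0x436D
Completed: cp=U+436D (starts at byte 4)
Byte[7]=F0: 4-byte lead, need 3 cont bytes. acc=0x0
Byte[8]=AC: continuation. acc=(acc<<6)|0x2C=0x2C
Byte[9]=AD: continuation. acc=(acc<<6)|0x2D=0xB2D
Byte[10]=BD: continuation. acc=(acc<<6)|0x3D=0x2CB7D
Completed: cp=U+2CB7D (starts at byte 7)
Byte[11]=2D: 1-byte ASCII. cp=U+002D
Byte[12]=EF: 3-byte lead, need 2 cont bytes. acc=0xF
Byte[13]=92: continuation. acc=(acc<<6)|0x12=0x3D2
Byte[14]=A2: continuation. acc=(acc<<6)|0x22=0xF4A2
Completed: cp=U+F4A2 (starts at byte 12)
Byte[15]=74: 1-byte ASCII. cp=U+0074
Byte[16]=F0: 4-byte lead, need 3 cont bytes. acc=0x0
Byte[17]=A2: continuation. acc=(acc<<6)|0x22=0x22
Byte[18]=BD: continuation. acc=(acc<<6)|0x3D=0x8BD
Byte[19]=9C: continuation. acc=(acc<<6)|0x1C=0x22F5C
Completed: cp=U+22F5C (starts at byte 16)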